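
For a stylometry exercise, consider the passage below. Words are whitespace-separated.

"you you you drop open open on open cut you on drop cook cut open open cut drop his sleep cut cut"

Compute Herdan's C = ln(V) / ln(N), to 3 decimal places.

N = 22, V = 8.
ln(V) = 2.079442, ln(N) = 3.091042
C = 2.079442 / 3.091042 = 0.673

0.673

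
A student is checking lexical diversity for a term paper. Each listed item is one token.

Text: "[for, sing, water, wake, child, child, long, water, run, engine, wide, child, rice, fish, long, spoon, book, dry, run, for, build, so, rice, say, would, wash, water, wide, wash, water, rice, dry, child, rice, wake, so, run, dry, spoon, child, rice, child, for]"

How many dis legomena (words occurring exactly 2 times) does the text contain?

Frequencies: child:6, rice:5, water:4, for:3, run:3, dry:3, wake:2, long:2, wide:2, spoon:2, so:2, wash:2, sing:1, engine:1, fish:1, book:1, build:1, say:1, would:1
Words with frequency 2: long, so, spoon, wake, wash, wide

6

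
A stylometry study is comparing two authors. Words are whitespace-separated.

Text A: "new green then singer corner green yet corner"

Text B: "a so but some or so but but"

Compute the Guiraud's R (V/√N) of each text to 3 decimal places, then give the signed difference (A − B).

A: V=6, N=8, R=2.121
B: V=5, N=8, R=1.768
Difference = 2.121 − 1.768 = 0.353

0.353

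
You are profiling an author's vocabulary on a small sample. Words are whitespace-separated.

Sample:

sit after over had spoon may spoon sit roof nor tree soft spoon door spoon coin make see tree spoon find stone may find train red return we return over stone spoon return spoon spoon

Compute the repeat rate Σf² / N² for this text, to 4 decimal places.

Frequencies: spoon:8, return:3, sit:2, over:2, may:2, tree:2, find:2, stone:2, after:1, had:1, roof:1, nor:1, soft:1, door:1, coin:1, make:1, see:1, train:1, red:1, we:1
Σf² = 109; N² = 1225
Repeat rate = 109 / 1225 = 0.0890

0.0890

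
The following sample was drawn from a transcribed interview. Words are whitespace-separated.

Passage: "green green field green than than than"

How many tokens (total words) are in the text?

Tokens: green, green, field, green, than, than, than
N = 7

7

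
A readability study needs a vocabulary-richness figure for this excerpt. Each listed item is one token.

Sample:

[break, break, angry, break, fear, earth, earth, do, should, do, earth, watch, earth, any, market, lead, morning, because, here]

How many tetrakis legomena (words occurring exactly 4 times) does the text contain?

Frequencies: earth:4, break:3, do:2, angry:1, fear:1, should:1, watch:1, any:1, market:1, lead:1, morning:1, because:1, here:1
Words with frequency 4: earth

1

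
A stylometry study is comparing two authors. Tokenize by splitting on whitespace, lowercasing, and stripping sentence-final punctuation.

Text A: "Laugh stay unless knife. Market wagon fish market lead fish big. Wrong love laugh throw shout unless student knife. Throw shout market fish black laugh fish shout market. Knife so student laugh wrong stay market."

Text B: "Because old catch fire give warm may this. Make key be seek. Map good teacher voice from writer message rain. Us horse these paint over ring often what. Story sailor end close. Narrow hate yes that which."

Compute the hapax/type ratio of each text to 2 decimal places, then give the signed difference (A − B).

A: hapax=6, V=16, ratio=0.38
B: hapax=37, V=37, ratio=1.00
Difference = 0.38 − 1.00 = -0.62

-0.62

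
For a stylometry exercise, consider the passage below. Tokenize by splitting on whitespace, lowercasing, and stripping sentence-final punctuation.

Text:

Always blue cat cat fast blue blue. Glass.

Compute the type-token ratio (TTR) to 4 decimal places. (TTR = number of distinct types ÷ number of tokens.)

N = 8 tokens, V = 5 types.
TTR = V / N = 5 / 8 = 0.6250

0.6250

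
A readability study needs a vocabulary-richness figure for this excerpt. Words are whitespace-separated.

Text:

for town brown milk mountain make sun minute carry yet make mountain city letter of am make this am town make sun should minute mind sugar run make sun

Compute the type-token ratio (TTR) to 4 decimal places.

N = 29 tokens, V = 19 types.
TTR = V / N = 19 / 29 = 0.6552

0.6552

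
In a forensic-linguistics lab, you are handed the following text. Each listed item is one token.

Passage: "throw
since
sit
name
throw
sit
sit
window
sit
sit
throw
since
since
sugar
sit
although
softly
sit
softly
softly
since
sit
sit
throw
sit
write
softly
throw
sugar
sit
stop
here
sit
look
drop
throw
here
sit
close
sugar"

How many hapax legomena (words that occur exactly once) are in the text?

Frequencies: sit:13, throw:6, since:4, softly:4, sugar:3, here:2, name:1, window:1, although:1, write:1, stop:1, look:1, drop:1, close:1
Hapax (freq=1): although, close, drop, look, name, stop, window, write

8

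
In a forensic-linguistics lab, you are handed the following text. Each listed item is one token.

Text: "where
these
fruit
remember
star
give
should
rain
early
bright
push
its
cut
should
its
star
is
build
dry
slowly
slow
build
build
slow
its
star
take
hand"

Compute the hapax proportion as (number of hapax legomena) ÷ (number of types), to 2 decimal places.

Frequencies: star:3, its:3, build:3, should:2, slow:2, where:1, these:1, fruit:1, remember:1, give:1, rain:1, early:1, bright:1, push:1, cut:1, is:1, dry:1, slowly:1, take:1, hand:1
Hapax count = 15; type count = 20.
Ratio = 15 / 20 = 0.75

0.75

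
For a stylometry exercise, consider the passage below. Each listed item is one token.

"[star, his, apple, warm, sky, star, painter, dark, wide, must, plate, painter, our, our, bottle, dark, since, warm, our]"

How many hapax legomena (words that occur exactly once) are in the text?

Frequencies: our:3, star:2, warm:2, painter:2, dark:2, his:1, apple:1, sky:1, wide:1, must:1, plate:1, bottle:1, since:1
Hapax (freq=1): apple, bottle, his, must, plate, since, sky, wide

8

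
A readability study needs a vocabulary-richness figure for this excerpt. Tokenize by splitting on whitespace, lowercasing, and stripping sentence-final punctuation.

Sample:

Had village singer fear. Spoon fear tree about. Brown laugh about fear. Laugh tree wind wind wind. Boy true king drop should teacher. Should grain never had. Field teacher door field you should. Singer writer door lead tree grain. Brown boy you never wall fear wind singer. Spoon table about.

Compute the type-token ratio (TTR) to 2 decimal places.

0.50

N = 50 tokens, V = 25 types.
TTR = V / N = 25 / 50 = 0.50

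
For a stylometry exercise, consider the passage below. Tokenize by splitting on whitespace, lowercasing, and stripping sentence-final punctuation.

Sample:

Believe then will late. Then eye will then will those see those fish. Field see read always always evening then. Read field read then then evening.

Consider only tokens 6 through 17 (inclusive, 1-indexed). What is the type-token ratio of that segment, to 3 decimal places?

0.750

Segment tokens 6–17: eye, will, then, will, those, see, those, fish, field, see, read, always
Segment N = 12, segment V = 9.
TTR = 9 / 12 = 0.750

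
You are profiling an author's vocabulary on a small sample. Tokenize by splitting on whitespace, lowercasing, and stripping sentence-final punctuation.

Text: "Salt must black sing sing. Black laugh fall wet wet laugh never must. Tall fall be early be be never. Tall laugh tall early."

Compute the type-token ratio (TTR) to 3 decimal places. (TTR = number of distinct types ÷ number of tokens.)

N = 24 tokens, V = 11 types.
TTR = V / N = 11 / 24 = 0.458

0.458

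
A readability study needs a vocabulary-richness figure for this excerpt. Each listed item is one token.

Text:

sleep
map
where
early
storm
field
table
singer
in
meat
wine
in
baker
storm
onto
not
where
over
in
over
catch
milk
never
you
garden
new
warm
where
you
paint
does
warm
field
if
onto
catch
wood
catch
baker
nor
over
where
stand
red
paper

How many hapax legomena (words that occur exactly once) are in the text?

Frequencies: where:4, in:3, over:3, catch:3, storm:2, field:2, baker:2, onto:2, you:2, warm:2, sleep:1, map:1, early:1, table:1, singer:1, meat:1, wine:1, not:1, milk:1, never:1, … (10 more, each freq 1)
Hapax (freq=1): does, early, garden, if, map, meat, milk, never, new, nor, not, paint, paper, red, singer, sleep, stand, table, wine, wood

20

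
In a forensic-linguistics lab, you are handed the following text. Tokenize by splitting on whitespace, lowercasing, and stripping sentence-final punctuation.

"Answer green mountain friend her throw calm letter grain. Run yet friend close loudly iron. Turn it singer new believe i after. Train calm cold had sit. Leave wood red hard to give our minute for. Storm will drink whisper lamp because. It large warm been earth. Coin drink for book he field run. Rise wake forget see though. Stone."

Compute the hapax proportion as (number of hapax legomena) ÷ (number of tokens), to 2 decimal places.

0.80

Frequencies: friend:2, calm:2, run:2, it:2, for:2, drink:2, answer:1, green:1, mountain:1, her:1, throw:1, letter:1, grain:1, yet:1, close:1, loudly:1, iron:1, turn:1, singer:1, new:1, … (34 more, each freq 1)
Hapax count = 48; token count = 60.
Ratio = 48 / 60 = 0.80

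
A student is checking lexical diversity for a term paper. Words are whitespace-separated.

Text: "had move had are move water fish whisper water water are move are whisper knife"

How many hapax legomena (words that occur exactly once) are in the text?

2

Frequencies: move:3, are:3, water:3, had:2, whisper:2, fish:1, knife:1
Hapax (freq=1): fish, knife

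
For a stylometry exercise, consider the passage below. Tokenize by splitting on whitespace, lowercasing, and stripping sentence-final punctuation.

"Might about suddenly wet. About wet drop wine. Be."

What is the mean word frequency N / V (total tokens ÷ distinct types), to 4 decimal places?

1.2857

N = 9 tokens, V = 7 types.
Mean frequency = N / V = 9 / 7 = 1.2857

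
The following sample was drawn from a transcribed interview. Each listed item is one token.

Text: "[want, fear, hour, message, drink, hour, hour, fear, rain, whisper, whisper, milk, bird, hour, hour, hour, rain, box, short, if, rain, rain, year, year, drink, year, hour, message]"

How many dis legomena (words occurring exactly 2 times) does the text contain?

Frequencies: hour:7, rain:4, year:3, fear:2, message:2, drink:2, whisper:2, want:1, milk:1, bird:1, box:1, short:1, if:1
Words with frequency 2: drink, fear, message, whisper

4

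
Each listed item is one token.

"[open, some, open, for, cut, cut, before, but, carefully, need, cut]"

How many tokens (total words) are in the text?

Tokens: open, some, open, for, cut, cut, before, but, carefully, need, cut
N = 11

11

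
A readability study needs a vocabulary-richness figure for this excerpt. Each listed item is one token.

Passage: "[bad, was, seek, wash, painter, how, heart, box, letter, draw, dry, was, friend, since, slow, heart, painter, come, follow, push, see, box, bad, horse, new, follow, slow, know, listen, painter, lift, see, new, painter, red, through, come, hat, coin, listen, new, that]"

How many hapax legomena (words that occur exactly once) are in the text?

17

Frequencies: painter:4, new:3, bad:2, was:2, heart:2, box:2, slow:2, come:2, follow:2, see:2, listen:2, seek:1, wash:1, how:1, letter:1, draw:1, dry:1, friend:1, since:1, push:1, … (8 more, each freq 1)
Hapax (freq=1): coin, draw, dry, friend, hat, horse, how, know, letter, lift, push, red, seek, since, that, through, wash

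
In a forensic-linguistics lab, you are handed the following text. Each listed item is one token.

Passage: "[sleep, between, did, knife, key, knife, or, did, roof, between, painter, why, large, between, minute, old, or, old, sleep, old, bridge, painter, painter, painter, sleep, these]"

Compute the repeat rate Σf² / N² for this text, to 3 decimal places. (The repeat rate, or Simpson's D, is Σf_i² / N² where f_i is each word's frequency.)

Frequencies: painter:4, sleep:3, between:3, old:3, did:2, knife:2, or:2, key:1, roof:1, why:1, large:1, minute:1, bridge:1, these:1
Σf² = 62; N² = 676
Repeat rate = 62 / 676 = 0.092

0.092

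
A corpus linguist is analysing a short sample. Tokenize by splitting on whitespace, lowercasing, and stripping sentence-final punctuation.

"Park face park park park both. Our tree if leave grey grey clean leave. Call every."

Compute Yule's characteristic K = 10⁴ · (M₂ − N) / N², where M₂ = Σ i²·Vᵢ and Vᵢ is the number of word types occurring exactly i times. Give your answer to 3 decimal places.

625.000

Frequencies: park:4, leave:2, grey:2, face:1, both:1, our:1, tree:1, if:1, clean:1, call:1, every:1
N = 16. Frequency spectrum: V_1=8, V_2=2, V_4=1
M₂ = 1²·8 + 2²·2 + 4²·1 = 32
K = 10000 × (32 − 16) / 16² = 625.000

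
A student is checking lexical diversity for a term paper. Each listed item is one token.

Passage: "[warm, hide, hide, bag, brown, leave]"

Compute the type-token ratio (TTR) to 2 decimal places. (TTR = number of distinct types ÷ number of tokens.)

0.83

N = 6 tokens, V = 5 types.
TTR = V / N = 5 / 6 = 0.83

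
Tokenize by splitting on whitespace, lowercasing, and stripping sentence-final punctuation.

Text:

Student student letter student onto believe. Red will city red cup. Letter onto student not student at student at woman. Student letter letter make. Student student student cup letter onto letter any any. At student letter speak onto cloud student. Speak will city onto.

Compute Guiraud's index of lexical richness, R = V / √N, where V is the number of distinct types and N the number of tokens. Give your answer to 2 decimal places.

N = 44, V = 15.
√N = 6.633250
R = 15 / 6.633250 = 2.26

2.26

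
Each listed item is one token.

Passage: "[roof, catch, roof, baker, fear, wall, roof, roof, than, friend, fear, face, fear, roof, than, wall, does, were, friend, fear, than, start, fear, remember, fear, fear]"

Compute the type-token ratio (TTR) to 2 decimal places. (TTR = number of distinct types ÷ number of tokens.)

N = 26 tokens, V = 12 types.
TTR = V / N = 12 / 26 = 0.46

0.46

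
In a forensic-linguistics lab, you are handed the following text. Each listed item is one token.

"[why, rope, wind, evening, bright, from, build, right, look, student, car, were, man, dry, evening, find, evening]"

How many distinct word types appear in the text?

Distinct types: {bright, build, car, dry, evening, find, from, look, man, right, rope, student, were, why, wind}
V = 15

15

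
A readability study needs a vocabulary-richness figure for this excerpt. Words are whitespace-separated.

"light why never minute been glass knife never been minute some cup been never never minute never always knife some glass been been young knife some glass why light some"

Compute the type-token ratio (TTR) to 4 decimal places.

N = 30 tokens, V = 11 types.
TTR = V / N = 11 / 30 = 0.3667

0.3667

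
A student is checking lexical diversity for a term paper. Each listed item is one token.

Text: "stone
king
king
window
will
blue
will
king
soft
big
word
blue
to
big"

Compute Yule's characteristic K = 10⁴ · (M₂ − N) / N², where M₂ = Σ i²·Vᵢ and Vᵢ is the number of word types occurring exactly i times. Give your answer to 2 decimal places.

612.24

Frequencies: king:3, will:2, blue:2, big:2, stone:1, window:1, soft:1, word:1, to:1
N = 14. Frequency spectrum: V_1=5, V_2=3, V_3=1
M₂ = 1²·5 + 2²·3 + 3²·1 = 26
K = 10000 × (26 − 14) / 14² = 612.24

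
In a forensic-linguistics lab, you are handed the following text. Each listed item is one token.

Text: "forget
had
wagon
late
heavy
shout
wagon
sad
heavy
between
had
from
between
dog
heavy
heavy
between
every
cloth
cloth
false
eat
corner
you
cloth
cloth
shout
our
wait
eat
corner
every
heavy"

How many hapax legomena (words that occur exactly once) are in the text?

Frequencies: heavy:5, cloth:4, between:3, had:2, wagon:2, shout:2, every:2, eat:2, corner:2, forget:1, late:1, sad:1, from:1, dog:1, false:1, you:1, our:1, wait:1
Hapax (freq=1): dog, false, forget, from, late, our, sad, wait, you

9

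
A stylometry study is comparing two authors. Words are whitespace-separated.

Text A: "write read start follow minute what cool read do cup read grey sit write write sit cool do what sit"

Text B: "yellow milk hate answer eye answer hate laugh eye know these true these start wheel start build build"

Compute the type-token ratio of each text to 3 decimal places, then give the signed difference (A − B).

TTR(A) = 11/20 = 0.550
TTR(B) = 12/18 = 0.667
Difference = 0.550 − 0.667 = -0.117

-0.117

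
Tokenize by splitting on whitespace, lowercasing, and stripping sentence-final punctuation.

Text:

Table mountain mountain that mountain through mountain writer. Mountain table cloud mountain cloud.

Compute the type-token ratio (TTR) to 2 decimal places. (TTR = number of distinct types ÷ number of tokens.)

0.46

N = 13 tokens, V = 6 types.
TTR = V / N = 6 / 13 = 0.46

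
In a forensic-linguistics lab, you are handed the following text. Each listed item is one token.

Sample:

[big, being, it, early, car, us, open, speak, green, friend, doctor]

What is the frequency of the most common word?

Frequencies: big:1, being:1, it:1, early:1, car:1, us:1, open:1, speak:1, green:1, friend:1, doctor:1
Most common: 'big' with frequency 1.

1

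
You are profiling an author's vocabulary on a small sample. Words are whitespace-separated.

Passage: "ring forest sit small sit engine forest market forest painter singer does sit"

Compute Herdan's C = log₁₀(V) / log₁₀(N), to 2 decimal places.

0.86

N = 13, V = 9.
log₁₀(V) = 0.954243, log₁₀(N) = 1.113943
C = 0.954243 / 1.113943 = 0.86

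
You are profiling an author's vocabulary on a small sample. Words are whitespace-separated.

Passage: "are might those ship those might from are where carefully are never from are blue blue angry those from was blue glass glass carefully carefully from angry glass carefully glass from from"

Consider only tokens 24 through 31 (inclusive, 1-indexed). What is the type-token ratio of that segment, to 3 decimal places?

Segment tokens 24–31: carefully, carefully, from, angry, glass, carefully, glass, from
Segment N = 8, segment V = 4.
TTR = 4 / 8 = 0.500

0.500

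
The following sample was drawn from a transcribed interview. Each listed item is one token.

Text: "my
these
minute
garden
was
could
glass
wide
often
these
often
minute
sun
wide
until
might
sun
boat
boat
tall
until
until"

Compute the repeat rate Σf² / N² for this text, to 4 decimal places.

Frequencies: until:3, these:2, minute:2, wide:2, often:2, sun:2, boat:2, my:1, garden:1, was:1, could:1, glass:1, might:1, tall:1
Σf² = 40; N² = 484
Repeat rate = 40 / 484 = 0.0826

0.0826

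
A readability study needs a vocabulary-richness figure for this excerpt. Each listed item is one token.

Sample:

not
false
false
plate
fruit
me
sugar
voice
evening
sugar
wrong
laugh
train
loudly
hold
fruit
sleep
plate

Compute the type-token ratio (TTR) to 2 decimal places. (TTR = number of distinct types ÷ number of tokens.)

0.78

N = 18 tokens, V = 14 types.
TTR = V / N = 14 / 18 = 0.78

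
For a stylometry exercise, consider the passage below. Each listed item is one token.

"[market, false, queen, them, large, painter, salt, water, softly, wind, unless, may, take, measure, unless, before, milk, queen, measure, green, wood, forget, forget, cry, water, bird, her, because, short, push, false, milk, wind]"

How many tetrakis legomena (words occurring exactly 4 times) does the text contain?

Frequencies: false:2, queen:2, water:2, wind:2, unless:2, measure:2, milk:2, forget:2, market:1, them:1, large:1, painter:1, salt:1, softly:1, may:1, take:1, before:1, green:1, wood:1, cry:1, … (5 more, each freq 1)
Words with frequency 4: (none)

0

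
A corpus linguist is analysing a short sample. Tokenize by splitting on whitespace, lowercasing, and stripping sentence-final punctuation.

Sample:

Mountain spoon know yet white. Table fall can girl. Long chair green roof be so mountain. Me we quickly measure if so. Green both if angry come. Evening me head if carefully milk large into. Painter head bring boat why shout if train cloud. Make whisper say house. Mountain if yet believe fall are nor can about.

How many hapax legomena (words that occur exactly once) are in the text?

35

Frequencies: if:5, mountain:3, yet:2, fall:2, can:2, green:2, so:2, me:2, head:2, spoon:1, know:1, white:1, table:1, girl:1, long:1, chair:1, roof:1, be:1, we:1, quickly:1, … (24 more, each freq 1)
Hapax (freq=1): about, angry, are, be, believe, boat, both, bring, carefully, chair, cloud, come, evening, girl, house, into, know, large, long, make, measure, milk, nor, painter, quickly, roof, say, shout, spoon, table, train, we, whisper, white, why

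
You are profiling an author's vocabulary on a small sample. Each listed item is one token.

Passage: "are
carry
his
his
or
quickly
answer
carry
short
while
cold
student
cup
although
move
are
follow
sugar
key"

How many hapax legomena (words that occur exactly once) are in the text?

Frequencies: are:2, carry:2, his:2, or:1, quickly:1, answer:1, short:1, while:1, cold:1, student:1, cup:1, although:1, move:1, follow:1, sugar:1, key:1
Hapax (freq=1): although, answer, cold, cup, follow, key, move, or, quickly, short, student, sugar, while

13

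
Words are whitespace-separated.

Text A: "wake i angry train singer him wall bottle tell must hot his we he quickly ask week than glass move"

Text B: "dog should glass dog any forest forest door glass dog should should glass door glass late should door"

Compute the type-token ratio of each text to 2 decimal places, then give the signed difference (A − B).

TTR(A) = 20/20 = 1.00
TTR(B) = 7/18 = 0.39
Difference = 1.00 − 0.39 = 0.61

0.61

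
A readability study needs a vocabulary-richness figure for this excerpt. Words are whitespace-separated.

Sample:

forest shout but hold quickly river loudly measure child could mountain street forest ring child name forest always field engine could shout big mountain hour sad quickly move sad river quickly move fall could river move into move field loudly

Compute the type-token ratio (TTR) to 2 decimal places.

N = 40 tokens, V = 23 types.
TTR = V / N = 23 / 40 = 0.58

0.58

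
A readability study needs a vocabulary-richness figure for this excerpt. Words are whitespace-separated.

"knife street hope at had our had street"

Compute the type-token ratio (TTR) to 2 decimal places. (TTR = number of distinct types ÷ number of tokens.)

0.75

N = 8 tokens, V = 6 types.
TTR = V / N = 6 / 8 = 0.75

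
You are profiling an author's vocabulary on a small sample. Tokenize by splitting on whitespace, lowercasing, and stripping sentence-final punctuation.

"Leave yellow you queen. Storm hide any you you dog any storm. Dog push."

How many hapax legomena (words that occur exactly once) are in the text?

5

Frequencies: you:3, storm:2, any:2, dog:2, leave:1, yellow:1, queen:1, hide:1, push:1
Hapax (freq=1): hide, leave, push, queen, yellow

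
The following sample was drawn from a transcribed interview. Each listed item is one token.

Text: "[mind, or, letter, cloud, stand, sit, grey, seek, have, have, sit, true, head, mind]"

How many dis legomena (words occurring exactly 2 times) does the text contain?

Frequencies: mind:2, sit:2, have:2, or:1, letter:1, cloud:1, stand:1, grey:1, seek:1, true:1, head:1
Words with frequency 2: have, mind, sit

3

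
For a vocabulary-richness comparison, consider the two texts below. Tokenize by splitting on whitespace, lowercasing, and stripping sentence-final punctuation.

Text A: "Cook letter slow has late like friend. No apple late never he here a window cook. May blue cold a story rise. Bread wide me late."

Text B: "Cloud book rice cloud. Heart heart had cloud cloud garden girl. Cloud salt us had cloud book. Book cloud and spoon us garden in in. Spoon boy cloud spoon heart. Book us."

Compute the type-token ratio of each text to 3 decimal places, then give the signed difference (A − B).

TTR(A) = 22/26 = 0.846
TTR(B) = 13/32 = 0.406
Difference = 0.846 − 0.406 = 0.440

0.440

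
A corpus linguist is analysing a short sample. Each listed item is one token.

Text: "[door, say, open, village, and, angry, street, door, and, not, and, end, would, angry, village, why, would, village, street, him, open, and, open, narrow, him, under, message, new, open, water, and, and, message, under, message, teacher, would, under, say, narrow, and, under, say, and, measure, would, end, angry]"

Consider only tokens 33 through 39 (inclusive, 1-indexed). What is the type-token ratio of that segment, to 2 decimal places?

0.71

Segment tokens 33–39: message, under, message, teacher, would, under, say
Segment N = 7, segment V = 5.
TTR = 5 / 7 = 0.71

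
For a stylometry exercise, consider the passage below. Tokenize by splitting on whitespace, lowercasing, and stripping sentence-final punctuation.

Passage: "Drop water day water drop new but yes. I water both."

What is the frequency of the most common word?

Frequencies: water:3, drop:2, day:1, new:1, but:1, yes:1, i:1, both:1
Most common: 'water' with frequency 3.

3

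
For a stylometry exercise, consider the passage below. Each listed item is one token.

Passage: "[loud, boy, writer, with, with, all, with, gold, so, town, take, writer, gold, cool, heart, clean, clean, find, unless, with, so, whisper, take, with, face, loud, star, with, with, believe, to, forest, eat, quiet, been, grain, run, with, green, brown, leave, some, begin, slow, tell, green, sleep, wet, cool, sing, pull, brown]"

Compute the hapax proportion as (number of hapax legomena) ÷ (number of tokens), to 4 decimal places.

Frequencies: with:8, loud:2, writer:2, gold:2, so:2, take:2, cool:2, clean:2, green:2, brown:2, boy:1, all:1, town:1, heart:1, find:1, unless:1, whisper:1, face:1, star:1, believe:1, … (16 more, each freq 1)
Hapax count = 26; token count = 52.
Ratio = 26 / 52 = 0.5000

0.5000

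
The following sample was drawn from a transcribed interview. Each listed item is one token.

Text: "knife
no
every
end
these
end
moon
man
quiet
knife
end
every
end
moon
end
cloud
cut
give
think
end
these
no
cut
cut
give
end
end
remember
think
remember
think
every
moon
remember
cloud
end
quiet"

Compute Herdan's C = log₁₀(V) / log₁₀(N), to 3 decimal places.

0.710

N = 37, V = 13.
log₁₀(V) = 1.113943, log₁₀(N) = 1.568202
C = 1.113943 / 1.568202 = 0.710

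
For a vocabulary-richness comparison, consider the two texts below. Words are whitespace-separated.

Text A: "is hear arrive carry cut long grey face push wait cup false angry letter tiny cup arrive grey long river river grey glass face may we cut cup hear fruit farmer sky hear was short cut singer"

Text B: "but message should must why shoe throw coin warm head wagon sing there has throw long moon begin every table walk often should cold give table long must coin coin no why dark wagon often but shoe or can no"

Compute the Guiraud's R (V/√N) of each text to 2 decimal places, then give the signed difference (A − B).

-0.16

A: V=25, N=37, R=4.11
B: V=27, N=40, R=4.27
Difference = 4.11 − 4.27 = -0.16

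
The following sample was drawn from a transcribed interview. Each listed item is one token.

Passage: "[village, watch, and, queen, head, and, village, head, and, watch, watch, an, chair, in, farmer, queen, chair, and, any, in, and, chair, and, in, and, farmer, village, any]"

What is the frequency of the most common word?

7

Frequencies: and:7, village:3, watch:3, chair:3, in:3, queen:2, head:2, farmer:2, any:2, an:1
Most common: 'and' with frequency 7.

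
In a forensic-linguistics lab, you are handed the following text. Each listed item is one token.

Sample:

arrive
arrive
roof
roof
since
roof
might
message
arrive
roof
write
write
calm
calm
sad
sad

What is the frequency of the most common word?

4

Frequencies: roof:4, arrive:3, write:2, calm:2, sad:2, since:1, might:1, message:1
Most common: 'roof' with frequency 4.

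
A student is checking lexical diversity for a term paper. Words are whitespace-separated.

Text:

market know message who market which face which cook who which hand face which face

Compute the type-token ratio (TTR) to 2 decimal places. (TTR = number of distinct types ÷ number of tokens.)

0.53

N = 15 tokens, V = 8 types.
TTR = V / N = 8 / 15 = 0.53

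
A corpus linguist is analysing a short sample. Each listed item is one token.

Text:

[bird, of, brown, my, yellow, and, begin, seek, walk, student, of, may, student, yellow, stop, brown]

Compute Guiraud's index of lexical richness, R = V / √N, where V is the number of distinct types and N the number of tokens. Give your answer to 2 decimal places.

3.00

N = 16, V = 12.
√N = 4.000000
R = 12 / 4.000000 = 3.00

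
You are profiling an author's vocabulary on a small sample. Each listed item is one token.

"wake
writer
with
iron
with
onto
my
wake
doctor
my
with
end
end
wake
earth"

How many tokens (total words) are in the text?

Tokens: wake, writer, with, iron, with, onto, my, wake, doctor, my, with, end, end, wake, earth
N = 15

15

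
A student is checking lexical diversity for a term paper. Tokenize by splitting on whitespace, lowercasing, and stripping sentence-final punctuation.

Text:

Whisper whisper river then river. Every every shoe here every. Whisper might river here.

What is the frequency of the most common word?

3

Frequencies: whisper:3, river:3, every:3, here:2, then:1, shoe:1, might:1
Most common: 'whisper' with frequency 3.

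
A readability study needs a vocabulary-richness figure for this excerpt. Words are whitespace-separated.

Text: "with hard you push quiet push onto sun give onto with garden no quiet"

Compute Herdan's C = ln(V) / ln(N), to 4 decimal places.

N = 14, V = 10.
ln(V) = 2.302585, ln(N) = 2.639057
C = 2.302585 / 2.639057 = 0.8725

0.8725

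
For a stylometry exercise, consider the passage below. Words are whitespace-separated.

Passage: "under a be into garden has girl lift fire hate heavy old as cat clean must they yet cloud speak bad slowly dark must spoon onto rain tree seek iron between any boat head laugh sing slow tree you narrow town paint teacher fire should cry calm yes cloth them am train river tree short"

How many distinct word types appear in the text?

Distinct types: {a, am, any, as, bad, be, between, boat, calm, cat, clean, cloth, cloud, cry, dark, fire, garden, girl, has, hate, head, heavy, into, iron, laugh, lift, must, narrow, old, onto, paint, rain, river, seek, short, should, sing, slow, slowly, speak, spoon, teacher, them, they, town, train, tree, under, yes, yet, you}
V = 51

51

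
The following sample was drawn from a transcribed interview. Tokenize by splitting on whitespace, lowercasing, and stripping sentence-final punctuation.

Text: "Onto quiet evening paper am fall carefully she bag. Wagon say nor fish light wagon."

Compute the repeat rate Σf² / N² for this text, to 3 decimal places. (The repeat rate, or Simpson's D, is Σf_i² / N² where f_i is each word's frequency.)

Frequencies: wagon:2, onto:1, quiet:1, evening:1, paper:1, am:1, fall:1, carefully:1, she:1, bag:1, say:1, nor:1, fish:1, light:1
Σf² = 17; N² = 225
Repeat rate = 17 / 225 = 0.076

0.076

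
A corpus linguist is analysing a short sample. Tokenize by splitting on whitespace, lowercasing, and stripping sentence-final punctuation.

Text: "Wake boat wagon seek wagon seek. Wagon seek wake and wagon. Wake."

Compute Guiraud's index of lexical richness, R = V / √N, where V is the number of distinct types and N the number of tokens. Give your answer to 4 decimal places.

1.4434

N = 12, V = 5.
√N = 3.464102
R = 5 / 3.464102 = 1.4434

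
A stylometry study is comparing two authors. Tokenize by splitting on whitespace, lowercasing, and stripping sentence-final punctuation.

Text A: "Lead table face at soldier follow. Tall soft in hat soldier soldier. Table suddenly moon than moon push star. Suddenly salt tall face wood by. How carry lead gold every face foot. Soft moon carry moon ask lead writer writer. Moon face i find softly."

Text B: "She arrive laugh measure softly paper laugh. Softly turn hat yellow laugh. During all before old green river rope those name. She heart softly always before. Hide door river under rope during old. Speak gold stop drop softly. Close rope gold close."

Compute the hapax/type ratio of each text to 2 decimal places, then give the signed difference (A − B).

0.00

A: hapax=18, V=28, ratio=0.64
B: hapax=18, V=28, ratio=0.64
Difference = 0.64 − 0.64 = 0.00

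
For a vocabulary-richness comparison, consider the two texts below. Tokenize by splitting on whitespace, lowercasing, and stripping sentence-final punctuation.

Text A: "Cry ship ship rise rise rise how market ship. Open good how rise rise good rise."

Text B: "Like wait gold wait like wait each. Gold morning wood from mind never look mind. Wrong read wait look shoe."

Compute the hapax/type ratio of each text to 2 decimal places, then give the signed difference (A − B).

-0.19

A: hapax=3, V=7, ratio=0.43
B: hapax=8, V=13, ratio=0.62
Difference = 0.43 − 0.62 = -0.19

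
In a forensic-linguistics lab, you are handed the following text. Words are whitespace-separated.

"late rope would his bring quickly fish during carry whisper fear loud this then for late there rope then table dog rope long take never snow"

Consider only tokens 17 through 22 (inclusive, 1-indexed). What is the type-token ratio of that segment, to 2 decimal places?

Segment tokens 17–22: there, rope, then, table, dog, rope
Segment N = 6, segment V = 5.
TTR = 5 / 6 = 0.83

0.83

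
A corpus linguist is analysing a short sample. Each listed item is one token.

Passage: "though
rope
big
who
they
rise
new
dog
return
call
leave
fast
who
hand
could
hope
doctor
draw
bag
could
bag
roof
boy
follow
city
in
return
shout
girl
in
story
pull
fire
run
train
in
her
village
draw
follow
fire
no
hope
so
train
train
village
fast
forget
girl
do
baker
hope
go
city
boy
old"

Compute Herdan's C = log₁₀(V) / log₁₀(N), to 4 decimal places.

0.9061

N = 57, V = 39.
log₁₀(V) = 1.591065, log₁₀(N) = 1.755875
C = 1.591065 / 1.755875 = 0.9061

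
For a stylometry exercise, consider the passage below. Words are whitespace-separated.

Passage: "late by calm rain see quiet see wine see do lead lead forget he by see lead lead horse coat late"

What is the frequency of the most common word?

Frequencies: see:4, lead:4, late:2, by:2, calm:1, rain:1, quiet:1, wine:1, do:1, forget:1, he:1, horse:1, coat:1
Most common: 'see' with frequency 4.

4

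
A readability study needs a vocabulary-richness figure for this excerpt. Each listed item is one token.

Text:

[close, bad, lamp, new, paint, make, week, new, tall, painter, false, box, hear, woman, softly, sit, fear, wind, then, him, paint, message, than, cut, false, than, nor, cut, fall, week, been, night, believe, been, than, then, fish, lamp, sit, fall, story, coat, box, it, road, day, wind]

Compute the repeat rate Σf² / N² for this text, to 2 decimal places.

0.03

Frequencies: than:3, lamp:2, new:2, paint:2, week:2, false:2, box:2, sit:2, wind:2, then:2, cut:2, fall:2, been:2, close:1, bad:1, make:1, tall:1, painter:1, hear:1, woman:1, … (13 more, each freq 1)
Σf² = 77; N² = 2209
Repeat rate = 77 / 2209 = 0.03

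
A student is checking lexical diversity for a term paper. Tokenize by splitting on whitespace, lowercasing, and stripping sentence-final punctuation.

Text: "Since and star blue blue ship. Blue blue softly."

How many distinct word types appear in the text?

Distinct types: {and, blue, ship, since, softly, star}
V = 6

6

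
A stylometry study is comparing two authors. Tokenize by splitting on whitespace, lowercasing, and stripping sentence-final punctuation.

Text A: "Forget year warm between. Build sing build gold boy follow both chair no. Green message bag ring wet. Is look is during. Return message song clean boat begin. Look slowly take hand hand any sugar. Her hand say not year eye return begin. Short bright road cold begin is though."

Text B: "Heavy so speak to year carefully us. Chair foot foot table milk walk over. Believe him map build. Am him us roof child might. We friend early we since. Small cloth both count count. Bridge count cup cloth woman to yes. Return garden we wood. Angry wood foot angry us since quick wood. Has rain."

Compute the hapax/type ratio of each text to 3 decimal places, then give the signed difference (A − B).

A: hapax=31, V=39, ratio=0.795
B: hapax=30, V=40, ratio=0.750
Difference = 0.795 − 0.750 = 0.045

0.045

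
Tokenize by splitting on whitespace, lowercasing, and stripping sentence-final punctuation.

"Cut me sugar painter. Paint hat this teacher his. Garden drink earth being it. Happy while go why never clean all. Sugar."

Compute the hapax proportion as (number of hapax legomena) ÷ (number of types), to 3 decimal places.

Frequencies: sugar:2, cut:1, me:1, painter:1, paint:1, hat:1, this:1, teacher:1, his:1, garden:1, drink:1, earth:1, being:1, it:1, happy:1, while:1, go:1, why:1, never:1, clean:1, … (1 more, each freq 1)
Hapax count = 20; type count = 21.
Ratio = 20 / 21 = 0.952

0.952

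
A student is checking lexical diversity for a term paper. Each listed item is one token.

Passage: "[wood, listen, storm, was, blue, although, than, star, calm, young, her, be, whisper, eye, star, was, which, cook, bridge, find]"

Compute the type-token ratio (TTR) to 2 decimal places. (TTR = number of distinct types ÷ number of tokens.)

N = 20 tokens, V = 18 types.
TTR = V / N = 18 / 20 = 0.90

0.90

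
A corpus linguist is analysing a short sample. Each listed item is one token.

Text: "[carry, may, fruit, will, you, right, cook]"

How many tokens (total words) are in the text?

Tokens: carry, may, fruit, will, you, right, cook
N = 7

7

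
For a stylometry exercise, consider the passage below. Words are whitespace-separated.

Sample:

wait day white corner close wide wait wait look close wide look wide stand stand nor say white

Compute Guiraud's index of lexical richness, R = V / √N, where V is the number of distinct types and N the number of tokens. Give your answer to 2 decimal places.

N = 18, V = 10.
√N = 4.242641
R = 10 / 4.242641 = 2.36

2.36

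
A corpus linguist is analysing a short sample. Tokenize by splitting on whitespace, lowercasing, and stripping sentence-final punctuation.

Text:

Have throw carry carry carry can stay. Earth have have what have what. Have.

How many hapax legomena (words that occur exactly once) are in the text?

Frequencies: have:5, carry:3, what:2, throw:1, can:1, stay:1, earth:1
Hapax (freq=1): can, earth, stay, throw

4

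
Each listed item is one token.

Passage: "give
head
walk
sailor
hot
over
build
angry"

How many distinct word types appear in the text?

Distinct types: {angry, build, give, head, hot, over, sailor, walk}
V = 8

8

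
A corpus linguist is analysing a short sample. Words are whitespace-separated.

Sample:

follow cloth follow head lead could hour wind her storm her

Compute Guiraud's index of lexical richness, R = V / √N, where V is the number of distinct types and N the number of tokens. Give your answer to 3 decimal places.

N = 11, V = 9.
√N = 3.316625
R = 9 / 3.316625 = 2.714

2.714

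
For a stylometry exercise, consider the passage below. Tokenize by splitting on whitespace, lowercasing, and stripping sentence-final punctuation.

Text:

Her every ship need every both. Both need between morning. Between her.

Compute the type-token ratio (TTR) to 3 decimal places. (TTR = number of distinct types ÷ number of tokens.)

0.583

N = 12 tokens, V = 7 types.
TTR = V / N = 7 / 12 = 0.583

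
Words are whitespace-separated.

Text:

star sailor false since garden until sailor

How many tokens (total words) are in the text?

7

Tokens: star, sailor, false, since, garden, until, sailor
N = 7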